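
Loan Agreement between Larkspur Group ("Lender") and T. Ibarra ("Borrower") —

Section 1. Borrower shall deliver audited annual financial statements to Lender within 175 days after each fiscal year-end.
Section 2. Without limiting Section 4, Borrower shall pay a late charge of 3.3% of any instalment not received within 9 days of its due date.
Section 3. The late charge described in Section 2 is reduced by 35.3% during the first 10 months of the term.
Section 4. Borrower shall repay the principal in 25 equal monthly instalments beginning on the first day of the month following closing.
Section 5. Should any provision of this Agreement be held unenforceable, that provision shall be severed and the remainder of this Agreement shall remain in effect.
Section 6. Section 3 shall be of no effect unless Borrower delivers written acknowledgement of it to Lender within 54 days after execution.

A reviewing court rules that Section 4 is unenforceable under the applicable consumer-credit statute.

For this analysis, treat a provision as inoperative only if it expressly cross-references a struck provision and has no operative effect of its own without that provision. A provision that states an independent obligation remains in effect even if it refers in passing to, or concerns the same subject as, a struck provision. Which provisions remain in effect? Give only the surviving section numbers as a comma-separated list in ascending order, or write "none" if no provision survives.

Section 4 is struck. Although Section 2 refers to Section 4, its operative terms do not depend on Section 4, so it remains in effect. No other provision's operative terms depend on Section 4. Under the severability clause in Section 5, the remaining provisions continue in force. The provisions still in force are Section 1, Section 2, Section 3, Section 5, and Section 6.

1, 2, 3, 5, 6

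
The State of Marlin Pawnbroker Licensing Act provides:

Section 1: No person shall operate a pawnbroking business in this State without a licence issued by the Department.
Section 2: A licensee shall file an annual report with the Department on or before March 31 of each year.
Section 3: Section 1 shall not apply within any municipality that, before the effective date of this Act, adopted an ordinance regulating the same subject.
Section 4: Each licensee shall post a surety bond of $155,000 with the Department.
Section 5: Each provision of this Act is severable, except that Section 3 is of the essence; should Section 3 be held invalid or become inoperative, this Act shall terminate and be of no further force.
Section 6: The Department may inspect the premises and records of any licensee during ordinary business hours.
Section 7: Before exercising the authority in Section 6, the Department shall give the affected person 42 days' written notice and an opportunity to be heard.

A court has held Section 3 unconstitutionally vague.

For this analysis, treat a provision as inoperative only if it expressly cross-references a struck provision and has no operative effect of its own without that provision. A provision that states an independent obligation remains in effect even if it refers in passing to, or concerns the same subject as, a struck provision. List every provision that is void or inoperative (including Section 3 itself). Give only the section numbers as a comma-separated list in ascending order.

1, 2, 3, 4, 5, 6, 7

Section 3 is struck. Nothing else in the Act is defined by reference to Section 3. Section 5 makes Section 3 an essential term, and Section 3 is the provision held invalid; under Section 5, the entire Act is therefore void. No provision of the Act survives.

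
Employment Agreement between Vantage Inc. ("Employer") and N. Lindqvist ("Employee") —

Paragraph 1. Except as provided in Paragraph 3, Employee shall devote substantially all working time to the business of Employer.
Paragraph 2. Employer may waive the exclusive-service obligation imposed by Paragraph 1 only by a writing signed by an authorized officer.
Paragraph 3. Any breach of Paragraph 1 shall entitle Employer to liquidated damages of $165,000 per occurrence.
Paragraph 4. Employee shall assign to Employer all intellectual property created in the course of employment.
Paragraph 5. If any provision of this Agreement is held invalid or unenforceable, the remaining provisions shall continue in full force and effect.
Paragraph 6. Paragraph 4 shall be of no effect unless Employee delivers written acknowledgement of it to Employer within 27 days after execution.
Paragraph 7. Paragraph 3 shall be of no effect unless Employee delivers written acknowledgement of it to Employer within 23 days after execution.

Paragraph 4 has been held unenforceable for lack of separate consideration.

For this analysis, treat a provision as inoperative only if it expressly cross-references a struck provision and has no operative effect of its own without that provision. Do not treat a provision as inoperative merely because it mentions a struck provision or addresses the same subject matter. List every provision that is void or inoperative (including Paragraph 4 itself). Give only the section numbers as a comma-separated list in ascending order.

Paragraph 4 is struck. The only function of Paragraph 6 is the acknowledgement condition for Paragraph 4, so it cannot stand once Paragraph 4 is removed. Under the severability clause in Paragraph 5, the remaining provisions continue in force. The provisions still in force are Paragraph 1, Paragraph 2, Paragraph 3, Paragraph 5, and Paragraph 7.

4, 6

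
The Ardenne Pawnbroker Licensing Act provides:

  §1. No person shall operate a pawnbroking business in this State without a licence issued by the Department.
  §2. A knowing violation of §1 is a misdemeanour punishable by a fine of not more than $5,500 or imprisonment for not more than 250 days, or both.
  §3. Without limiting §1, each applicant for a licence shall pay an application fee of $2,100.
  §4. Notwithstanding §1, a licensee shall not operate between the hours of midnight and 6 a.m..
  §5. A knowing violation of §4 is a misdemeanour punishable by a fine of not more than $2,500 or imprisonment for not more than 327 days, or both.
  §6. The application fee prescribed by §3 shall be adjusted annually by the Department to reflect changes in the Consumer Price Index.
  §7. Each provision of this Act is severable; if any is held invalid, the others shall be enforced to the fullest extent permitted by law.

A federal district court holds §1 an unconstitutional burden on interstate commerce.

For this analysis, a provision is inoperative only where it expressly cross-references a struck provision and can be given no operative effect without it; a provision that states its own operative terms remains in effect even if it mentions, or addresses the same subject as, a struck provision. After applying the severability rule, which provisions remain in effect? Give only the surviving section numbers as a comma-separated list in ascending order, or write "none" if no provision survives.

3, 4, 5, 6, 7

§1 is struck. §2 operates only by reference to §1, so it falls with §1. Although §4 refers to §1, its operative terms do not depend on §1, so it remains in effect. §3 mentions §1 but its own obligation stands independently of §1, so §3 is not affected. §7 is a severability clause and preserves every provision that can still be given independent effect. That leaves §3, §4, §5, §6, and §7 in effect.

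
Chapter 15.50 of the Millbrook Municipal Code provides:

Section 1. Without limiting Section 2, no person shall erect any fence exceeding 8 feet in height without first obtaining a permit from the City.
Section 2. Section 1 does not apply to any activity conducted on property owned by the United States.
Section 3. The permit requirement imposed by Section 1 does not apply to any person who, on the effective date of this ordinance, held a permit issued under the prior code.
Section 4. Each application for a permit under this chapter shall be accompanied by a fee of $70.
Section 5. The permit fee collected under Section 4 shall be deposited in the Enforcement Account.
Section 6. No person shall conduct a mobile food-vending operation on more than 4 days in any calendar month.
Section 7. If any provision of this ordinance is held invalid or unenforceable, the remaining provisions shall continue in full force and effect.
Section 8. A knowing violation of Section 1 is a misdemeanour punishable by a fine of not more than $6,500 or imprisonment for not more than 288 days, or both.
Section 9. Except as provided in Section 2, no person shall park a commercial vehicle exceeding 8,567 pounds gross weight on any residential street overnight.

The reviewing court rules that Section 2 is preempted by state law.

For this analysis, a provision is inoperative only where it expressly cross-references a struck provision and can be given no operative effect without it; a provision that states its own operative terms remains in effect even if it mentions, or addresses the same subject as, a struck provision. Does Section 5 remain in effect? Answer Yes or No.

Section 2 is struck. Although Section 1 refers to Section 2, its operative terms do not depend on Section 2, so it remains in effect. Although Section 9 refers to Section 2, its operative terms do not depend on Section 2, so it remains in effect. No other provision's operative terms depend on Section 2. Section 7 is a severability clause and preserves every provision that can still be given independent effect. The provisions still in force are Section 1, Section 3, Section 4, Section 5, Section 6, Section 7, Section 8, and Section 9. Section 5 is among the surviving provisions, so the answer is yes.

Yes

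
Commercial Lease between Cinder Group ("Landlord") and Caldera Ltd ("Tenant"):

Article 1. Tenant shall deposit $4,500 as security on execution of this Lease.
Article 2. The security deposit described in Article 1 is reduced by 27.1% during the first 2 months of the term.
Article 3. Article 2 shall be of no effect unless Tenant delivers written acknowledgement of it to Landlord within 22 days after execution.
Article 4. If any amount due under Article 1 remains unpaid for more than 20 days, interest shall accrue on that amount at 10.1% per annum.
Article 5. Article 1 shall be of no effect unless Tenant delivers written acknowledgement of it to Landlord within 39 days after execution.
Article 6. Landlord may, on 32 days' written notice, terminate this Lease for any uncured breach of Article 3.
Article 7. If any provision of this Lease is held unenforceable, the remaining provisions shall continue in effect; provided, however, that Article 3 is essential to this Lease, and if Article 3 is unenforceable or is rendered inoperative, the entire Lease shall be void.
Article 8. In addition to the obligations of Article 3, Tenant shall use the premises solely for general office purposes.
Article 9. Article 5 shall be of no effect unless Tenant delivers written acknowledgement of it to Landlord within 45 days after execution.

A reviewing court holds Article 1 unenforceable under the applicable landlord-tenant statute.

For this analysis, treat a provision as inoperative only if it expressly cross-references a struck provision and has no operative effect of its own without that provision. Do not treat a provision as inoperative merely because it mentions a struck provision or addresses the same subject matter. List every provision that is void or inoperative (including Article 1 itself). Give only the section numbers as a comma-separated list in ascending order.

1, 2, 3, 4, 5, 6, 7, 8, 9

Article 1 is struck. Article 2 does nothing except set the introductory reduction to the security deposit by reference to Article 1; with Article 1 gone it has no independent effect and is inoperative. Article 4 does nothing except set the default interest on the security deposit by reference to Article 1; with Article 1 gone it has no independent effect and is inoperative. Article 5 has no operative effect of its own apart from Article 1 and is therefore inoperative. Article 3 merely fixes the acknowledgement condition for Article 2; with Article 2 gone it has nothing to operate on and falls away. Article 9 operates only by reference to Article 5, so it falls with Article 5. Article 6 has no operative effect of its own apart from Article 3 and is therefore inoperative. Article 7 makes Article 3 an essential term, and Article 3 has been rendered inoperative by the cascade; under Article 7, the entire Lease is therefore void. No provision of the Lease survives.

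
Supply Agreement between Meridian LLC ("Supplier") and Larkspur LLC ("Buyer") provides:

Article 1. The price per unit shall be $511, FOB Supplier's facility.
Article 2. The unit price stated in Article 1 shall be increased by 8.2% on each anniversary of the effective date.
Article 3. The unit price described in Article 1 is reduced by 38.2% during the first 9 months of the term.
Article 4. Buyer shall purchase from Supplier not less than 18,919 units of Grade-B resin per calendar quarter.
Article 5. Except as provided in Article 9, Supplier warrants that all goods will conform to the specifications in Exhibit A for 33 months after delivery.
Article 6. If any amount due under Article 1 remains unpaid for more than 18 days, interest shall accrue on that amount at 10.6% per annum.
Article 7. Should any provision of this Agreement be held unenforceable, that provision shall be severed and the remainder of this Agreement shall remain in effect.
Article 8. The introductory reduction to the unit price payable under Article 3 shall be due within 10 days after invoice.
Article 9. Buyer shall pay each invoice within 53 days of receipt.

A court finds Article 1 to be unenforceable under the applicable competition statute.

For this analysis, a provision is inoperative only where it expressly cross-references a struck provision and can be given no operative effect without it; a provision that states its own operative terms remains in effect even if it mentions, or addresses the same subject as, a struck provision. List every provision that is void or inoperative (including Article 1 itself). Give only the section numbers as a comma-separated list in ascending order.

1, 2, 3, 6, 8

Article 1 is struck. Article 2 does nothing except set the escalation of the unit price by reference to Article 1; with Article 1 gone it has no independent effect and is inoperative. Article 3 does nothing except set the introductory reduction to the unit price by reference to Article 1; with Article 1 gone it has no independent effect and is inoperative. Article 6 does nothing except set the default interest on the unit price by reference to Article 1; with Article 1 gone it has no independent effect and is inoperative. The whole of Article 8 is the payment deadline for the introductory reduction to the unit price, defined by reference to Article 3, so Article 8 cannot stand once Article 3 is removed. Article 7 is a severability clause and preserves every provision that can still be given independent effect. Article 4, Article 5, Article 7, and Article 9 remain in effect.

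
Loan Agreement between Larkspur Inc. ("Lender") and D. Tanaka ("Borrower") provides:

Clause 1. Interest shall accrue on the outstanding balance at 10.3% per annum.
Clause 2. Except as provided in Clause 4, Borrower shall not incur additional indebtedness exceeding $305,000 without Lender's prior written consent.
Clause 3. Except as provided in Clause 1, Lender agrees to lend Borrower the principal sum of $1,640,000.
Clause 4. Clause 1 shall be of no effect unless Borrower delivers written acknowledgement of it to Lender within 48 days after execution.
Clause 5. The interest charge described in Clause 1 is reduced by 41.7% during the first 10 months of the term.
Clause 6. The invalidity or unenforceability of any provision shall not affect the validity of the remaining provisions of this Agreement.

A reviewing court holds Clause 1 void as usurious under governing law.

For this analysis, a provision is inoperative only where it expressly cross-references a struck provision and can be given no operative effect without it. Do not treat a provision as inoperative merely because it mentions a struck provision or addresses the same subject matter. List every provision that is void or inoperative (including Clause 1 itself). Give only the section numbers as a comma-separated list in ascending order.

1, 4, 5

Clause 1 is struck. Clause 4 operates only by reference to Clause 1, so it falls with Clause 1. Clause 5 does nothing except set the introductory reduction to the interest charge by reference to Clause 1; with Clause 1 gone it has no independent effect and is inoperative. Although Clause 2 refers to Clause 4, its operative terms do not depend on Clause 4, so it remains in effect. Although Clause 3 refers to Clause 1, its operative terms do not depend on Clause 1, so it remains in effect. Clause 6 is a severability clause and preserves every provision that can still be given independent effect. The provisions still in force are Clause 2, Clause 3, and Clause 6.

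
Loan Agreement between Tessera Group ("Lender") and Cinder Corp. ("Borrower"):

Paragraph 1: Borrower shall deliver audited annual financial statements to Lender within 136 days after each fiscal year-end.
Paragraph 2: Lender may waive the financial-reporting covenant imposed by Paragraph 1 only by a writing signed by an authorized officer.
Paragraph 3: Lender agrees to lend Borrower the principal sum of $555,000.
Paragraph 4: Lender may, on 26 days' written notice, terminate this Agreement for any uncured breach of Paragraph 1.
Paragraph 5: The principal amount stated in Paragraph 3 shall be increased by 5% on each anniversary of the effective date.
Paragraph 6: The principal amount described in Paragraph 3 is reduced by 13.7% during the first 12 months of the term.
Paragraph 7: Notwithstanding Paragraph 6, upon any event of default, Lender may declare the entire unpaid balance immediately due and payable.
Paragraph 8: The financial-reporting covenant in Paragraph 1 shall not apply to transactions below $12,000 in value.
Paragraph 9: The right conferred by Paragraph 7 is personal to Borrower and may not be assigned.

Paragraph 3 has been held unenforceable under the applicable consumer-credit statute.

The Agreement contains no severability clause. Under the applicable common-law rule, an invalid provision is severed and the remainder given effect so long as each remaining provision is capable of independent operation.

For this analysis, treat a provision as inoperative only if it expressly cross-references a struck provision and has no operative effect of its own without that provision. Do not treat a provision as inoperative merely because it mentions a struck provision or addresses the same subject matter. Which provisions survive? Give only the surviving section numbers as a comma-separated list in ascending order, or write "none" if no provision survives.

Paragraph 3 is struck. Paragraph 5 has no operative effect of its own apart from Paragraph 3 and is therefore inoperative. Paragraph 6 does nothing except set the introductory reduction to the principal amount by reference to Paragraph 3; with Paragraph 3 gone it has no independent effect and is inoperative. Although Paragraph 7 refers to Paragraph 6, its operative terms do not depend on Paragraph 6, so it remains in effect. Under the stated default rule, only provisions that cannot operate independently fall away; the rest are enforced. Paragraph 1, Paragraph 2, Paragraph 4, Paragraph 7, Paragraph 8, and Paragraph 9 remain in effect.

1, 2, 4, 7, 8, 9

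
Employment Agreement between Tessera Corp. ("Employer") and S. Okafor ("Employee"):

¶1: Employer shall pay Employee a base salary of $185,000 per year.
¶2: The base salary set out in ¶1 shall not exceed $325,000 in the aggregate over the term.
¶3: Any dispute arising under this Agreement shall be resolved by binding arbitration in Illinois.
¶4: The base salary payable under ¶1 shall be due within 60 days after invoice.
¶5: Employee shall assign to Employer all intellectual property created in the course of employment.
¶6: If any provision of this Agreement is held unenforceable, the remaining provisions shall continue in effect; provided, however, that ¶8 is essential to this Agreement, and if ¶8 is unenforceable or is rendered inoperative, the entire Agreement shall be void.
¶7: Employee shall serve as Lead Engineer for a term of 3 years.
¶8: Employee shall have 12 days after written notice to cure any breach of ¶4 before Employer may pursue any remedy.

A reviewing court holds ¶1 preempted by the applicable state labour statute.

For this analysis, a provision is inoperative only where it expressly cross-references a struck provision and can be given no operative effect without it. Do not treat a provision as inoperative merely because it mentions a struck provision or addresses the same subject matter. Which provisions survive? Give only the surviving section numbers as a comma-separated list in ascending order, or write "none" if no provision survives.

¶1 is struck. The whole of ¶2 is the aggregate cap on the base salary, defined by reference to ¶1, so ¶2 cannot stand once ¶1 is removed. The whole of ¶4 is the payment deadline for the base salary, defined by reference to ¶1, so ¶4 cannot stand once ¶1 is removed. ¶8 merely fixes the cure period for breach of ¶4; with ¶4 gone it has nothing to operate on and falls away. ¶6 makes ¶8 an essential term, and ¶8 has been rendered inoperative by the cascade; under ¶6, the entire Agreement is therefore void. No provision of the Agreement survives.

none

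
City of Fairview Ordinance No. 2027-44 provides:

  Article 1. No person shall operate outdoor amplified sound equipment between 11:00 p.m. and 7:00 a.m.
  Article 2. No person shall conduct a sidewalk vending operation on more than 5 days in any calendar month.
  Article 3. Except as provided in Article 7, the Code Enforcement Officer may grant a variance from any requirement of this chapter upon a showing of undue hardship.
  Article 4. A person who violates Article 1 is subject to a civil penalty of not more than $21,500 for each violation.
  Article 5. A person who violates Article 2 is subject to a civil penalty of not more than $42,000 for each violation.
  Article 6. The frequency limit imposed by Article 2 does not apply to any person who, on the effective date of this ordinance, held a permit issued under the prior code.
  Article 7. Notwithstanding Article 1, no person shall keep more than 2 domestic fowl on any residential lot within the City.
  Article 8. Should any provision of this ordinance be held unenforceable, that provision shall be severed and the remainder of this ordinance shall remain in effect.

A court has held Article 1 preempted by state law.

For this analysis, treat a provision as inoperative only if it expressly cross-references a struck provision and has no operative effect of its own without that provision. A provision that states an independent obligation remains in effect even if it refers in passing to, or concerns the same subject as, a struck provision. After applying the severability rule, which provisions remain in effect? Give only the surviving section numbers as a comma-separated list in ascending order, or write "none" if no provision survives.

2, 3, 5, 6, 7, 8

Article 1 is struck. Article 4 merely fixes the civil penalty for violating Article 1; with Article 1 gone it has nothing to operate on and falls away. Although Article 7 refers to Article 1, its operative terms do not depend on Article 1, so it remains in effect. Under the severability clause in Article 8, the remaining provisions continue in force. The provisions still in force are Article 2, Article 3, Article 5, Article 6, Article 7, and Article 8.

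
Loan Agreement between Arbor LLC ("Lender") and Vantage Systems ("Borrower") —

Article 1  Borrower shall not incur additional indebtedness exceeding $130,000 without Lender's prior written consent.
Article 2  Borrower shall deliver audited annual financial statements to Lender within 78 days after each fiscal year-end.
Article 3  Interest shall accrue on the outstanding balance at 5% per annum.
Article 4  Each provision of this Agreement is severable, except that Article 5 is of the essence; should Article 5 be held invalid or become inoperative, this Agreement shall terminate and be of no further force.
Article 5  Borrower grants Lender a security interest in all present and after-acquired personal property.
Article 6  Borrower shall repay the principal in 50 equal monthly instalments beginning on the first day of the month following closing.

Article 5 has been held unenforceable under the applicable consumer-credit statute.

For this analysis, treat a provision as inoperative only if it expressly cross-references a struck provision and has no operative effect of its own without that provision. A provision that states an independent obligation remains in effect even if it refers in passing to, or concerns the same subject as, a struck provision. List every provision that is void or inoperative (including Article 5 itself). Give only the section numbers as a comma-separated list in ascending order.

1, 2, 3, 4, 5, 6

Article 5 is struck. No other provision's operative terms depend on Article 5. Article 4 makes Article 5 an essential term, and Article 5 is the provision held invalid; under Article 4, the entire Agreement is therefore void. No provision of the Agreement survives.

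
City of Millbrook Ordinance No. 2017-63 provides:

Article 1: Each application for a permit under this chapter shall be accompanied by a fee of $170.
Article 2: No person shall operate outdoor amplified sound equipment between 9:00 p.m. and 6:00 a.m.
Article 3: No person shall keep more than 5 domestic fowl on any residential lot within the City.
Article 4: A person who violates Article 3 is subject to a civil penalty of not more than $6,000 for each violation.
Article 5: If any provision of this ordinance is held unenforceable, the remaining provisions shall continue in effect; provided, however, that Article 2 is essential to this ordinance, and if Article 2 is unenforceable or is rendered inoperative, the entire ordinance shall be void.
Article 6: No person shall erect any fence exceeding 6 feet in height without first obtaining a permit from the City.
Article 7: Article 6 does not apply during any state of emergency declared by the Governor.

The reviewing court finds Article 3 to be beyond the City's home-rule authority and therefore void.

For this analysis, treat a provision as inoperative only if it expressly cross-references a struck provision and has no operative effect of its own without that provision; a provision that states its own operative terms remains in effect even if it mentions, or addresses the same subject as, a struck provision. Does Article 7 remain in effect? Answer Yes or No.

Article 3 is struck. Article 4 has no operative effect of its own apart from Article 3 and is therefore inoperative. Article 5 makes Article 2 an essential term, but Article 2 is unaffected, so the severability proviso in Article 5 preserves the remaining provisions. Article 1, Article 2, Article 5, Article 6, and Article 7 remain in effect. Article 7 is among the surviving provisions, so the answer is yes.

Yes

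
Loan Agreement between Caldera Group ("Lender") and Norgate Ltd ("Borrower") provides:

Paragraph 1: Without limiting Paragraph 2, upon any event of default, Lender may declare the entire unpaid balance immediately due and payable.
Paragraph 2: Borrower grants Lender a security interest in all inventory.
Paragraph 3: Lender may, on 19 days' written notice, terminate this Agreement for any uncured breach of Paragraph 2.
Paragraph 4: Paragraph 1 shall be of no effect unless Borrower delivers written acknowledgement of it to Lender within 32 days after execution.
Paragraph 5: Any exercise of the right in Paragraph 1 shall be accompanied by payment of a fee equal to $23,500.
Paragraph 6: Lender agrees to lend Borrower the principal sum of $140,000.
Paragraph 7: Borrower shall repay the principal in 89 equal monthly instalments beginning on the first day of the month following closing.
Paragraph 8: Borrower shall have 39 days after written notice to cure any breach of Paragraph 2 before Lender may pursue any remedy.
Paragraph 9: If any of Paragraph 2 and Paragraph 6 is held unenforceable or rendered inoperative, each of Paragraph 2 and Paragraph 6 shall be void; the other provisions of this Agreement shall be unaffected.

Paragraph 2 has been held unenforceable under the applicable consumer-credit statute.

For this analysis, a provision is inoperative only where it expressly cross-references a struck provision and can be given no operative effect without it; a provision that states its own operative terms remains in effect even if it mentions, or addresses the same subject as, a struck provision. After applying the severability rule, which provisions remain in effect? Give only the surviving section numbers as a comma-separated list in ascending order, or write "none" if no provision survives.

Paragraph 2 is struck. The only function of Paragraph 3 is the termination right for breach of Paragraph 2, so it cannot stand once Paragraph 2 is removed. Paragraph 8 has no operative effect of its own apart from Paragraph 2 and is therefore inoperative. Paragraph 1 mentions Paragraph 2 but its own obligation stands independently of Paragraph 2, so Paragraph 1 is not affected. Paragraph 9 declares Paragraph 2 and Paragraph 6 mutually dependent; since one of them has fallen, all of them are of no effect. That brings down Paragraph 6 as well. The remainder continues in force under Paragraph 9. That leaves Paragraph 1, Paragraph 4, Paragraph 5, Paragraph 7, and Paragraph 9 in effect.

1, 4, 5, 7, 9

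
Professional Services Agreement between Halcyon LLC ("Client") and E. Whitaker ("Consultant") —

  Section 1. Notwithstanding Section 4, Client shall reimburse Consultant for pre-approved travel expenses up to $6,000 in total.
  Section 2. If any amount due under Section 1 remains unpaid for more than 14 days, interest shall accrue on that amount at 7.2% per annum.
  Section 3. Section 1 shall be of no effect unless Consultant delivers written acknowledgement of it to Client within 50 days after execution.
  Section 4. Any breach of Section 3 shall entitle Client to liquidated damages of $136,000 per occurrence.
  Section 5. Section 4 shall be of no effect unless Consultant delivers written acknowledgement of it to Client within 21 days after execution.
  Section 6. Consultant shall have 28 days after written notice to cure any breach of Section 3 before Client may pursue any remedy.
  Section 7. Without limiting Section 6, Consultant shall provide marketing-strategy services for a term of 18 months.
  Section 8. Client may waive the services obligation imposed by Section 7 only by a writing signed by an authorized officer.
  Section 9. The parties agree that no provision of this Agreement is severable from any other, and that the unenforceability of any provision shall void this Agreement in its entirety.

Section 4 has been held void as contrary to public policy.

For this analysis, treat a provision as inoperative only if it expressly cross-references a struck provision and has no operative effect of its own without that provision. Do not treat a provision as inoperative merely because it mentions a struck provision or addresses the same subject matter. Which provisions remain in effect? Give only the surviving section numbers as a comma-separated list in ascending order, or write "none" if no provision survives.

Section 4 is struck. Section 5 merely fixes the acknowledgement condition for Section 4; with Section 4 gone it has nothing to operate on and falls away. Section 9 provides that the Agreement is not severable, so the invalidity of any one provision voids the entire Agreement. No provision of the Agreement survives.

none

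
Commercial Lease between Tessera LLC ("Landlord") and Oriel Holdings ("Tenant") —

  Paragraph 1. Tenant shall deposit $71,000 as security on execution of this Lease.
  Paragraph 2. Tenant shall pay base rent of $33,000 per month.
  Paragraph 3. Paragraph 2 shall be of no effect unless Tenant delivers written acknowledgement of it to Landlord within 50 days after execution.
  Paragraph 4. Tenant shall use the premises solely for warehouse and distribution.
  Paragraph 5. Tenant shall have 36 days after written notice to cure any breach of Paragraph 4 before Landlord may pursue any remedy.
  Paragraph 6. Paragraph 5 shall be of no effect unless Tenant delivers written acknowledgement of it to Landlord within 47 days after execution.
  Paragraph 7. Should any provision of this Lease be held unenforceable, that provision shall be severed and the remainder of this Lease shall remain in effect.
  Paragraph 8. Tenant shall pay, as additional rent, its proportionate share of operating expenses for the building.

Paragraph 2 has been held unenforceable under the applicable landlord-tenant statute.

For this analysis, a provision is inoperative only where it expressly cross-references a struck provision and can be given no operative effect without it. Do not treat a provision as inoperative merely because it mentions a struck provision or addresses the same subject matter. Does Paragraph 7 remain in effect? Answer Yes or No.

Yes

Paragraph 2 is struck. Paragraph 3 has no operative effect of its own apart from Paragraph 2 and is therefore inoperative. Under the severability clause in Paragraph 7, the remaining provisions continue in force. The provisions still in force are Paragraph 1, Paragraph 4, Paragraph 5, Paragraph 6, Paragraph 7, and Paragraph 8. Paragraph 7 is among the surviving provisions, so the answer is yes.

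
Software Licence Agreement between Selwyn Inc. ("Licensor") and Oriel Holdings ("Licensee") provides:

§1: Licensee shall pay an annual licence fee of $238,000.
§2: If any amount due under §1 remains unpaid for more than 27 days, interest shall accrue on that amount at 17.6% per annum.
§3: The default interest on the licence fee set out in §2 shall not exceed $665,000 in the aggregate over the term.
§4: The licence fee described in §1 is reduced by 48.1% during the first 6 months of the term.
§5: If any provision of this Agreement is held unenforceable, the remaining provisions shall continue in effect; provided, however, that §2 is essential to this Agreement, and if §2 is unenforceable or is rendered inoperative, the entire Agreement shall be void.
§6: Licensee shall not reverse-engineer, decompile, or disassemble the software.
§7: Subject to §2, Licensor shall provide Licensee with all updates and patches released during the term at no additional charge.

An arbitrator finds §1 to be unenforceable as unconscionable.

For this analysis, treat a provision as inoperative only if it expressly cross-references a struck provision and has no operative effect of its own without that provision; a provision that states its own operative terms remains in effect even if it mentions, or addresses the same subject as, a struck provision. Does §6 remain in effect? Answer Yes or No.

No

§1 is struck. §2 operates only by reference to §1, so it falls with §1. The whole of §4 is the introductory reduction to the licence fee, defined by reference to §1, so §4 cannot stand once §1 is removed. The whole of §3 is the aggregate cap on the default interest on the licence fee, defined by reference to §2, so §3 cannot stand once §2 is removed. §5 makes §2 an essential term, and §2 has been rendered inoperative by the cascade; under §5, the entire Agreement is therefore void. No provision of the Agreement survives. §6 is among the inoperative provisions, so the answer is no.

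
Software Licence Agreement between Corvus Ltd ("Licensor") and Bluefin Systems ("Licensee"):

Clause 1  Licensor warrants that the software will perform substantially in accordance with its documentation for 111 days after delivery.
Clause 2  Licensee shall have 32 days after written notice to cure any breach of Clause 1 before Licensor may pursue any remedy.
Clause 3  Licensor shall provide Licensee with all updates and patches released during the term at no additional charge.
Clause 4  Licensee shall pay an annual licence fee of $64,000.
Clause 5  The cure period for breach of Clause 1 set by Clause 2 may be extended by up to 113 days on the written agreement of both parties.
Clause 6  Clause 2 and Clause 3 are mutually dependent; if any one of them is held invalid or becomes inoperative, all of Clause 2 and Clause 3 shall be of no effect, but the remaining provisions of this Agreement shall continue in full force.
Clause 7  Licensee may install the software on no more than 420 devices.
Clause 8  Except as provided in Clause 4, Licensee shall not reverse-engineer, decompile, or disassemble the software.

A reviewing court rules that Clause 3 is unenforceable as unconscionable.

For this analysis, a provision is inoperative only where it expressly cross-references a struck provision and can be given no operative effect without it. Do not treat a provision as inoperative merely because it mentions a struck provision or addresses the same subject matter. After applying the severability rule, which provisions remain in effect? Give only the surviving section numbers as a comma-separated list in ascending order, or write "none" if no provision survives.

Clause 3 is struck. Nothing else in the Agreement is defined by reference to Clause 3. Clause 6 declares Clause 2 and Clause 3 mutually dependent; since one of them has fallen, all of them are of no effect. That brings down Clause 2 as well. Clause 5 in turn depends solely on a provision now struck and likewise falls. The remainder continues in force under Clause 6. That leaves Clause 1, Clause 4, Clause 6, Clause 7, and Clause 8 in effect.

1, 4, 6, 7, 8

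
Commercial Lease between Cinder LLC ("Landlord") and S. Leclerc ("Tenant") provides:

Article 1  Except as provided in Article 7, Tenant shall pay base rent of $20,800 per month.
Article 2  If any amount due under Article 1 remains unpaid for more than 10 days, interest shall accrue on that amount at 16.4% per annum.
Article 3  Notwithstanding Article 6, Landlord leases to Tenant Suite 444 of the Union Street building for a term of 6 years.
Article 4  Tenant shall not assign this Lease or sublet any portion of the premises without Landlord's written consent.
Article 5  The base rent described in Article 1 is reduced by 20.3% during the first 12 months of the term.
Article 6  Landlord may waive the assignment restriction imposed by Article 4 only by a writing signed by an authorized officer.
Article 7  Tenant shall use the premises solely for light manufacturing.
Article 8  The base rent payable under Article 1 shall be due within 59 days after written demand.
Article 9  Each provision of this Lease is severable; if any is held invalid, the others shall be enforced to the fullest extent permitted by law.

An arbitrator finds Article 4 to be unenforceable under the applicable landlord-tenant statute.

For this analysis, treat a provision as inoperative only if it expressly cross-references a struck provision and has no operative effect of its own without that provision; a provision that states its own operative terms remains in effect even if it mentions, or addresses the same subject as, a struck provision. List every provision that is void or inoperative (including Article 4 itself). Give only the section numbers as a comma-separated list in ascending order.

Article 4 is struck. Article 6 merely fixes the waiver condition for Article 4; with Article 4 gone it has nothing to operate on and falls away. Although Article 3 refers to Article 6, its operative terms do not depend on Article 6, so it remains in effect. Article 9 is a severability clause and preserves every provision that can still be given independent effect. Article 1, Article 2, Article 3, Article 5, Article 7, Article 8, and Article 9 remain in effect.

4, 6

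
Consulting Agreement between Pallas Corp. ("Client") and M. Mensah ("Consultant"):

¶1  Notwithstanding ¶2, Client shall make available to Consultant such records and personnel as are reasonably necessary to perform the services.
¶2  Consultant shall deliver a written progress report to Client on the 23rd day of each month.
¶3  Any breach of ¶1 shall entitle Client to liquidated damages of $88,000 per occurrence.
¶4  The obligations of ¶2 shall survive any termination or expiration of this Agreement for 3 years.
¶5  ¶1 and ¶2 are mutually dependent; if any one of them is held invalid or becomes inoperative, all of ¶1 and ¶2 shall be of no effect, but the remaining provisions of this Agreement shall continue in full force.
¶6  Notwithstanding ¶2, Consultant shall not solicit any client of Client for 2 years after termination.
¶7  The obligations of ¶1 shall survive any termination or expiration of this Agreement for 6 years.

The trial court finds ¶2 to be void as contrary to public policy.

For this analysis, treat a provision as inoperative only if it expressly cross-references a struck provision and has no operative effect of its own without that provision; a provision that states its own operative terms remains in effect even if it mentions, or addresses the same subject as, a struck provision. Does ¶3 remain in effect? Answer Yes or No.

¶2 is struck. ¶4 has no operative effect of its own apart from ¶2 and is therefore inoperative. Although ¶6 refers to ¶2, its operative terms do not depend on ¶2, so it remains in effect. ¶5 declares ¶1 and ¶2 mutually dependent; since one of them has fallen, all of them are of no effect. That brings down ¶1 as well. ¶3 and ¶7 in turn depend solely on a provision now struck and likewise fall. The remainder continues in force under ¶5. The provisions still in force are ¶5 and ¶6. ¶3 is among the inoperative provisions, so the answer is no.

No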